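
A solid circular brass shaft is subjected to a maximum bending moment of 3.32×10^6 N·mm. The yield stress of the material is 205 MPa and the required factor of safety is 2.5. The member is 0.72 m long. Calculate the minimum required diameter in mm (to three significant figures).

d = 74.4 mm

σ_allow = 205/2.5 = 82.00 MPa.
For a solid circular section σ = 32M/(πd³), so d³ = 32M/(π σ_allow) = 32×3320000/(π×82.00) = 412400 mm³.
d = 74.43 mm.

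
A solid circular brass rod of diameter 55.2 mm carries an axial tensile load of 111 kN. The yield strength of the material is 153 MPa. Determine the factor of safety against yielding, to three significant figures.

n = 3.30

A = πd²/4 = 2393 mm².
σ = F/A = 111000/2393 = 46.38 MPa.
n = 153/46.38 = 3.299.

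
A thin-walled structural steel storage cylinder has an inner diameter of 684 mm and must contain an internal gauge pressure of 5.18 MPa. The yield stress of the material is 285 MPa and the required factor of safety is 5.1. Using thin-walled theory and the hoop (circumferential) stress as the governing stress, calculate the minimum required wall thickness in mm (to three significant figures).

σ_allow = 285/5.1 = 55.88 MPa.
Hoop stress σ_h = pD/(2t), so t = pD/(2σ_allow) = 5.18×684/(2×55.88) = 31.70 mm.

t = 31.7 mm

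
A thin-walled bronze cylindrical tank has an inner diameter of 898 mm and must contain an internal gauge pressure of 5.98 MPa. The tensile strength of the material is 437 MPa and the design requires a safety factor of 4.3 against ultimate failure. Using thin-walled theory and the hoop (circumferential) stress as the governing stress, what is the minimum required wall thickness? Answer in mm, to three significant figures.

σ_allow = 437/4.3 = 101.6 MPa.
Hoop stress σ_h = pD/(2t), so t = pD/(2σ_allow) = 5.98×898/(2×101.6) = 26.42 mm.

t = 26.4 mm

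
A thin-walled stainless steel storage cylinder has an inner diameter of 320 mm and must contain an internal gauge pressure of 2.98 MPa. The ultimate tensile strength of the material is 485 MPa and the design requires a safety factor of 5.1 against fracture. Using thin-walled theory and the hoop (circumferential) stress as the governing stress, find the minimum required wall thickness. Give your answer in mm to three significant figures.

σ_allow = 485/5.1 = 95.10 MPa.
Hoop stress σ_h = pD/(2t), so t = pD/(2σ_allow) = 2.98×320/(2×95.10) = 5.014 mm.

t = 5.01 mm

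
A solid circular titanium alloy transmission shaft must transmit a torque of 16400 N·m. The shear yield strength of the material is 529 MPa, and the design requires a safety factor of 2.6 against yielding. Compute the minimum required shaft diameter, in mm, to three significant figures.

Allowable shear stress τ_allow = 529/2.6 = 203.5 MPa.
For a solid shaft τ = 16T/(πd³), so d³ = 16T/(π τ_allow) = 16×1.6400×10^7/(π×203.5) = 410500 mm³.
d = (410500)^(1/3) = 74.32 mm.

d = 74.3 mm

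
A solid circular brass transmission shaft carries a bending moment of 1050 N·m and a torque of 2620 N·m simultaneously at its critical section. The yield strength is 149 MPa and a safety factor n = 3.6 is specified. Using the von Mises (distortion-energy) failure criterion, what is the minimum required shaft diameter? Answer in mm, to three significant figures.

σ_allow = σ_y/n = 149/3.6 = 41.39 MPa.
For a solid shaft σ_b = 32M/(πd³) and τ = 16T/(πd³), so the von Mises stress is σ' = (16/πd³)·√(4M²+3T²).
√(4M²+3T²) = √(4×(1.050×10^6)² + 3×(2.620×10^6)²) = 5.000×10^6 N·mm.
d³ = 16×5.000×10^6/(π×41.39) = 615300 mm³.
d = 85.05 mm.

d = 85.1 mm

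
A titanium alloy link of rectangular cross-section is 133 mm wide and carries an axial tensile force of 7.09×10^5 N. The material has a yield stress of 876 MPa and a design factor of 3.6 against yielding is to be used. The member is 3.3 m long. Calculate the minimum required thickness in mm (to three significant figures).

t = 21.9 mm

σ_allow = 876/3.6 = 243.3 MPa.
Required area A = F/σ_allow = 709000/243.3 = 2914 mm².
t = A/w = 2914/133 = 21.91 mm.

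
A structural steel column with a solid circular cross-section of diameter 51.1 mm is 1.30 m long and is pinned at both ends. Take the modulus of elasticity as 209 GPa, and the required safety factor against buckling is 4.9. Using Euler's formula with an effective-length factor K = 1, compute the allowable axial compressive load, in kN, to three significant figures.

I = πd⁴/64 = π×51.1⁴/64 = 334700 mm⁴.
Effective length L_e = KL = 1×1.30 m = 1300 mm.
Euler critical load P_cr = π²EI/L_e² = π²×209000×334700/1300² = 408500 N.
P_allow = P_cr/n = 408500/4.9 = 83370 N.

P_allow = 83.4 kN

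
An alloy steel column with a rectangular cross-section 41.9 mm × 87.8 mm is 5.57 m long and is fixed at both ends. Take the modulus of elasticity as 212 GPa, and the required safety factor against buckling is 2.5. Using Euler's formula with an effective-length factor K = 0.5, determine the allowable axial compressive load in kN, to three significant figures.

P_allow = 58.1 kN

Buckling occurs about the weak axis: I_min = h·b³/12 = 87.8×41.9³/12 = 538200 mm⁴ (b = 41.9 mm is the smaller dimension).
Effective length L_e = KL = 0.5×5.57 m = 2785 mm.
Euler critical load P_cr = π²EI/L_e² = π²×212000×538200/2785² = 145200 N.
P_allow = P_cr/n = 145200/2.5 = 58080 N.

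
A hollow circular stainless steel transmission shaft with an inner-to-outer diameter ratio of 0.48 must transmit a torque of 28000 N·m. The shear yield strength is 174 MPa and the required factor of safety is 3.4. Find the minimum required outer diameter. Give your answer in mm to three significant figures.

τ_allow = 174/3.4 = 51.18 MPa.
For a hollow shaft τ = 16T/[πd_o³(1−k⁴)] with k = 0.48, so 1−k⁴ = 0.9469.
d_o³ = 16T/[π τ_allow (1−k⁴)] = 16×2.8000×10^7/(π×51.18×0.9469) = 2.943×10^6 mm³.
d_o = 143.3 mm.

d_o = 143 mm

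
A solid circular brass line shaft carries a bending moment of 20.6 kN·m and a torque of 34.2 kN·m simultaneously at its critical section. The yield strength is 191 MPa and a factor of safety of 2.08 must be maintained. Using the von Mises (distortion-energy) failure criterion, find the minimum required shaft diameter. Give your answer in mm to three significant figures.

σ_allow = σ_y/n = 191/2.08 = 91.83 MPa.
For a solid shaft σ_b = 32M/(πd³) and τ = 16T/(πd³), so the von Mises stress is σ' = (16/πd³)·√(4M²+3T²).
√(4M²+3T²) = √(4×(2.060×10^7)² + 3×(3.420×10^7)²) = 7.216×10^7 N·mm.
d³ = 16×7.216×10^7/(π×91.83) = 4.002×10^6 mm³.
d = 158.8 mm.

d = 159 mm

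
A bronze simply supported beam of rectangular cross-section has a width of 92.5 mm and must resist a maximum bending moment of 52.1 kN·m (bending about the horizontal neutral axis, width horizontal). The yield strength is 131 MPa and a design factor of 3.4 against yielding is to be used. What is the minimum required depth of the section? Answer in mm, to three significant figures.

σ_allow = 131/3.4 = 38.53 MPa.
For a rectangular section σ = 6M/(bh²), so h² = 6M/(b σ_allow) = 6×5.2100×10^7/(92.5×38.53) = 87710 mm².
h = 296.2 mm.

h = 296 mm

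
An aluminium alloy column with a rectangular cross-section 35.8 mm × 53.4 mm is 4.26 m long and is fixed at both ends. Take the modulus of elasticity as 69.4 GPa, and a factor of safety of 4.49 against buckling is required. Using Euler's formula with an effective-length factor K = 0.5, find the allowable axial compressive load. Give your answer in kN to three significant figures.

Buckling occurs about the weak axis: I_min = h·b³/12 = 53.4×35.8³/12 = 204200 mm⁴ (b = 35.8 mm is the smaller dimension).
Effective length L_e = KL = 0.5×4.26 m = 2130 mm.
Euler critical load P_cr = π²EI/L_e² = π²×69400×204200/2130² = 30830 N.
P_allow = P_cr/n = 30830/4.49 = 6865 N.

P_allow = 6.87 kN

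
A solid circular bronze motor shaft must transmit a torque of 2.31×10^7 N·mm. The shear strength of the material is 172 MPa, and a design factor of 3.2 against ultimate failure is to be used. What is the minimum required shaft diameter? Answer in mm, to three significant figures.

d = 130 mm

Allowable shear stress τ_allow = 172/3.2 = 53.75 MPa.
For a solid shaft τ = 16T/(πd³), so d³ = 16T/(π τ_allow) = 16×2.3100×10^7/(π×53.75) = 2.189×10^6 mm³.
d = (2.189×10^6)^(1/3) = 129.8 mm.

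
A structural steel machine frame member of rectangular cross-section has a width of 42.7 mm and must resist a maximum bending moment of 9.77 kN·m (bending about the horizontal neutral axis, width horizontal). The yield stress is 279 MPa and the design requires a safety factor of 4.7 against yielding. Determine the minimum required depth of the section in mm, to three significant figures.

h = 152 mm

σ_allow = 279/4.7 = 59.36 MPa.
For a rectangular section σ = 6M/(bh²), so h² = 6M/(b σ_allow) = 6×9770000/(42.7×59.36) = 23130 mm².
h = 152.1 mm.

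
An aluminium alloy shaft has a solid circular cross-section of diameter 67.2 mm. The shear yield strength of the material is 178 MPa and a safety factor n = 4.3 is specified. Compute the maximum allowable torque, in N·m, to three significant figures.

T_allow = 2470 N·m

τ_allow = 178/4.3 = 41.40 MPa.
For a solid shaft T_allow = τ_allow·πd³/16; πd³/16 = π×67.2³/16 = 59590 mm³.
T_allow = 41.40×59590 = 2.467×10^6 N·mm = 2467 N·m.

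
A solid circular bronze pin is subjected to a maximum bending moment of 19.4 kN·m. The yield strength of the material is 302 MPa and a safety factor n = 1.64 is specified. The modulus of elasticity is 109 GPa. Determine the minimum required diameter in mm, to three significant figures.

d = 102 mm

σ_allow = 302/1.64 = 184.1 MPa.
For a solid circular section σ = 32M/(πd³), so d³ = 32M/(π σ_allow) = 32×1.9400×10^7/(π×184.1) = 1.073×10^6 mm³.
d = 102.4 mm.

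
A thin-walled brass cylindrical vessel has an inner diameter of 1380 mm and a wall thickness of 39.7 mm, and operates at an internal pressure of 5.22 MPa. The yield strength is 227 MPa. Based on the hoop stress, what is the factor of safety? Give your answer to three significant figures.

n = 2.50

σ_h = pD/(2t) = 5.22×1380/(2×39.7) = 90.73 MPa.
n = 227/90.73 = 2.502.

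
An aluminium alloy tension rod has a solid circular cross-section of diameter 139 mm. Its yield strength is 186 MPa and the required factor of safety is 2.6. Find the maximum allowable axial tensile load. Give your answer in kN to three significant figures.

F_allow = 1090 kN

σ_allow = 186/2.6 = 71.54 MPa.
A = πd²/4 = π×139²/4 = 15170 mm².
F_allow = σ_allow × A = 71.54×15170 = 1.086×10^6 N.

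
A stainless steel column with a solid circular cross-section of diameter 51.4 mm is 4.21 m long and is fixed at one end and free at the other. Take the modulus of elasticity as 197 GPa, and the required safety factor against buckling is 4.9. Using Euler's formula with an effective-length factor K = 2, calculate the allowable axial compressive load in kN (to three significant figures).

I = πd⁴/64 = π×51.4⁴/64 = 342600 mm⁴.
Effective length L_e = KL = 2×4.21 m = 8420 mm.
Euler critical load P_cr = π²EI/L_e² = π²×197000×342600/8420² = 9396 N.
P_allow = P_cr/n = 9396/4.9 = 1918 N.

P_allow = 1.92 kN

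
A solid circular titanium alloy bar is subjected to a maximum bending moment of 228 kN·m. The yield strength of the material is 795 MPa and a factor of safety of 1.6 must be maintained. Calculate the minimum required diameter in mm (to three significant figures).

σ_allow = 795/1.6 = 496.9 MPa.
For a solid circular section σ = 32M/(πd³), so d³ = 32M/(π σ_allow) = 32×2.2800×10^8/(π×496.9) = 4.674×10^6 mm³.
d = 167.2 mm.

d = 167 mm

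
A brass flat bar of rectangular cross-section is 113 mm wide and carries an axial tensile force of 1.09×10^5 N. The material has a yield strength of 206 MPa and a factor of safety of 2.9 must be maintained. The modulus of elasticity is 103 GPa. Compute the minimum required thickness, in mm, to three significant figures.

σ_allow = 206/2.9 = 71.03 MPa.
Required area A = F/σ_allow = 109000/71.03 = 1534 mm².
t = A/w = 1534/113 = 13.58 mm.

t = 13.6 mm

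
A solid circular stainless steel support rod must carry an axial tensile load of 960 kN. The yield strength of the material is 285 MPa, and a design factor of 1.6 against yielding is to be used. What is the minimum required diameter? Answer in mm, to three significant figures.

Allowable stress σ_allow = 285/1.6 = 178.1 MPa.
Required area A = F/σ_allow = 960000/178.1 = 5389 mm².
A = πd²/4 → d = √(4A/π) = 82.84 mm.

d = 82.8 mm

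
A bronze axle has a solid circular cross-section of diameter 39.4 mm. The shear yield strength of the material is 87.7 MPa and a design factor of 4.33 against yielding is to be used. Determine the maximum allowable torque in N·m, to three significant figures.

T_allow = 243 N·m

τ_allow = 87.7/4.33 = 20.25 MPa.
For a solid shaft T_allow = τ_allow·πd³/16; πd³/16 = π×39.4³/16 = 12010 mm³.
T_allow = 20.25×12010 = 243200 N·mm = 243.2 N·m.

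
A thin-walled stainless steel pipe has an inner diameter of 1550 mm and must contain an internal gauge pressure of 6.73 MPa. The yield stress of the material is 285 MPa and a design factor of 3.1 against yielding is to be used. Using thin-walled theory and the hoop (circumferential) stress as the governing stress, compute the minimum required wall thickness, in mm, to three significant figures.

σ_allow = 285/3.1 = 91.94 MPa.
Hoop stress σ_h = pD/(2t), so t = pD/(2σ_allow) = 6.73×1550/(2×91.94) = 56.73 mm.

t = 56.7 mm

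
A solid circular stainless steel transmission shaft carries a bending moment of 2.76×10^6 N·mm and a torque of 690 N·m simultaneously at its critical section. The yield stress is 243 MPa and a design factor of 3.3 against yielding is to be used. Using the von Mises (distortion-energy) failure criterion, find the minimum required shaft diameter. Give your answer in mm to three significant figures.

σ_allow = σ_y/n = 243/3.3 = 73.64 MPa.
For a solid shaft σ_b = 32M/(πd³) and τ = 16T/(πd³), so the von Mises stress is σ' = (16/πd³)·√(4M²+3T²).
√(4M²+3T²) = √(4×(2.760×10^6)² + 3×(690000)²) = 5.648×10^6 N·mm.
d³ = 16×5.648×10^6/(π×73.64) = 390600 mm³.
d = 73.10 mm.

d = 73.1 mm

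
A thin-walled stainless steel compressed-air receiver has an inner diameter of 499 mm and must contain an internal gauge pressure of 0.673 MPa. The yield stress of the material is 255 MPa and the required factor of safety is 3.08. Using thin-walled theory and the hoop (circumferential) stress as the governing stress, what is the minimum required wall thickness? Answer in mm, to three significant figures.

t = 2.03 mm

σ_allow = 255/3.08 = 82.79 MPa.
Hoop stress σ_h = pD/(2t), so t = pD/(2σ_allow) = 0.673×499/(2×82.79) = 2.028 mm.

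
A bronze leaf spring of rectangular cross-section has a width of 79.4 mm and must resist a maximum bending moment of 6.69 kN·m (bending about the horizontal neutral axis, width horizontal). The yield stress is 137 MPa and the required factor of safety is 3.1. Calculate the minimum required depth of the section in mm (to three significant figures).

h = 107 mm

σ_allow = 137/3.1 = 44.19 MPa.
For a rectangular section σ = 6M/(bh²), so h² = 6M/(b σ_allow) = 6×6690000/(79.4×44.19) = 11440 mm².
h = 107.0 mm.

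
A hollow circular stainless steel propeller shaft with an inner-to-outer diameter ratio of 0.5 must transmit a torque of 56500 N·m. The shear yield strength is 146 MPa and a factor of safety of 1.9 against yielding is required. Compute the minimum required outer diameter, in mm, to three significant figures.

d_o = 159 mm

τ_allow = 146/1.9 = 76.84 MPa.
For a hollow shaft τ = 16T/[πd_o³(1−k⁴)] with k = 0.5, so 1−k⁴ = 0.9375.
d_o³ = 16T/[π τ_allow (1−k⁴)] = 16×5.6500×10^7/(π×76.84×0.9375) = 3.994×10^6 mm³.
d_o = 158.7 mm.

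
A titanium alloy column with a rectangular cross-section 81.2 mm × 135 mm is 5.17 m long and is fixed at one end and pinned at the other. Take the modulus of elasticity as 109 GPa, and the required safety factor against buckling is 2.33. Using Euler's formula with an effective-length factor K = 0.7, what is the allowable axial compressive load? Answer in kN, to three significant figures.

Buckling occurs about the weak axis: I_min = h·b³/12 = 135×81.2³/12 = 6.023×10^6 mm⁴ (b = 81.2 mm is the smaller dimension).
Effective length L_e = KL = 0.7×5.17 m = 3619 mm.
Euler critical load P_cr = π²EI/L_e² = π²×109000×6.023×10^6/3619² = 494700 N.
P_allow = P_cr/n = 494700/2.33 = 212300 N.

P_allow = 212 kN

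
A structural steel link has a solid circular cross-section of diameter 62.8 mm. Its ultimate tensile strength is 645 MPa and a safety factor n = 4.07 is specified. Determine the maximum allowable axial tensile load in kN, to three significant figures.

F_allow = 491 kN

σ_allow = 645/4.07 = 158.5 MPa.
A = πd²/4 = π×62.8²/4 = 3097 mm².
F_allow = σ_allow × A = 158.5×3097 = 490900 N.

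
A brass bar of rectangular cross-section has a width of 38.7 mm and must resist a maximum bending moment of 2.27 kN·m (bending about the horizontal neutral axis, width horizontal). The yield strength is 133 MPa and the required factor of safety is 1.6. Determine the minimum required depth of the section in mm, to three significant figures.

σ_allow = 133/1.6 = 83.12 MPa.
For a rectangular section σ = 6M/(bh²), so h² = 6M/(b σ_allow) = 6×2270000/(38.7×83.12) = 4234 mm².
h = 65.07 mm.

h = 65.1 mm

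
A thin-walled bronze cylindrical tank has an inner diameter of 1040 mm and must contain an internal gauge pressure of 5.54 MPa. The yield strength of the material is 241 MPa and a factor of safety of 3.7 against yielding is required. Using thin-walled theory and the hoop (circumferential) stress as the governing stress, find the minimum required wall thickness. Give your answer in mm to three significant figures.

t = 44.2 mm

σ_allow = 241/3.7 = 65.14 MPa.
Hoop stress σ_h = pD/(2t), so t = pD/(2σ_allow) = 5.54×1040/(2×65.14) = 44.23 mm.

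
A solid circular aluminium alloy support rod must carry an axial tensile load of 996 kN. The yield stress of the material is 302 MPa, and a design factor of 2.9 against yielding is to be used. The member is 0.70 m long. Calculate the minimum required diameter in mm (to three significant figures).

Allowable stress σ_allow = 302/2.9 = 104.1 MPa.
Required area A = F/σ_allow = 996000/104.1 = 9564 mm².
A = πd²/4 → d = √(4A/π) = 110.4 mm.

d = 110 mm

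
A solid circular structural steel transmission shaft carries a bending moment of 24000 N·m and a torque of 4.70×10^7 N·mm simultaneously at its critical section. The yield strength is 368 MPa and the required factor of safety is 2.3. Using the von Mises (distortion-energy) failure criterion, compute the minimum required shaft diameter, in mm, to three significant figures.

σ_allow = σ_y/n = 368/2.3 = 160.0 MPa.
For a solid shaft σ_b = 32M/(πd³) and τ = 16T/(πd³), so the von Mises stress is σ' = (16/πd³)·√(4M²+3T²).
√(4M²+3T²) = √(4×(2.400×10^7)² + 3×(4.700×10^7)²) = 9.450×10^7 N·mm.
d³ = 16×9.450×10^7/(π×160.0) = 3.008×10^6 mm³.
d = 144.4 mm.

d = 144 mm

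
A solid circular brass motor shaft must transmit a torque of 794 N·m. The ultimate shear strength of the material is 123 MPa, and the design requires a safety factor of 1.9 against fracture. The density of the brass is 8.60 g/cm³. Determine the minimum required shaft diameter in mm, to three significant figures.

d = 39.7 mm

Allowable shear stress τ_allow = 123/1.9 = 64.74 MPa.
For a solid shaft τ = 16T/(πd³), so d³ = 16T/(π τ_allow) = 16×794000/(π×64.74) = 62470 mm³.
d = (62470)^(1/3) = 39.68 mm.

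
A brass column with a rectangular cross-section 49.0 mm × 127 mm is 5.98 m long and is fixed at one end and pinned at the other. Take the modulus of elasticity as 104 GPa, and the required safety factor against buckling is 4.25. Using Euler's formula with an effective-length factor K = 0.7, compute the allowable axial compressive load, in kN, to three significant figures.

Buckling occurs about the weak axis: I_min = h·b³/12 = 127×49.0³/12 = 1.245×10^6 mm⁴ (b = 49.0 mm is the smaller dimension).
Effective length L_e = KL = 0.7×5.98 m = 4186 mm.
Euler critical load P_cr = π²EI/L_e² = π²×104000×1.245×10^6/4186² = 72940 N.
P_allow = P_cr/n = 72940/4.25 = 17160 N.

P_allow = 17.2 kN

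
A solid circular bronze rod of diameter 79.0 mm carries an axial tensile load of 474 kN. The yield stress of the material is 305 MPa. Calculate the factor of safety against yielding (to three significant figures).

n = 3.15

A = πd²/4 = 4902 mm².
σ = F/A = 474000/4902 = 96.70 MPa.
n = 305/96.70 = 3.154.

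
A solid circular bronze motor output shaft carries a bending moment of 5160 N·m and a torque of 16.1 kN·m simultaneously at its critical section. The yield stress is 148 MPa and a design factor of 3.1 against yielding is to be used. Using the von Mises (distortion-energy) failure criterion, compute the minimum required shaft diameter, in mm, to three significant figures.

σ_allow = σ_y/n = 148/3.1 = 47.74 MPa.
For a solid shaft σ_b = 32M/(πd³) and τ = 16T/(πd³), so the von Mises stress is σ' = (16/πd³)·√(4M²+3T²).
√(4M²+3T²) = √(4×(5.160×10^6)² + 3×(1.610×10^7)²) = 2.973×10^7 N·mm.
d³ = 16×2.973×10^7/(π×47.74) = 3.172×10^6 mm³.
d = 146.9 mm.

d = 147 mm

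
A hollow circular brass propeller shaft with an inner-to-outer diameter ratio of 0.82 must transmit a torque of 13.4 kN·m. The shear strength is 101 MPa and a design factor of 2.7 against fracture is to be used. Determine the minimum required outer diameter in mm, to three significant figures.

τ_allow = 101/2.7 = 37.41 MPa.
For a hollow shaft τ = 16T/[πd_o³(1−k⁴)] with k = 0.82, so 1−k⁴ = 0.5479.
d_o³ = 16T/[π τ_allow (1−k⁴)] = 16×1.3400×10^7/(π×37.41×0.5479) = 3.330×10^6 mm³.
d_o = 149.3 mm.

d_o = 149 mm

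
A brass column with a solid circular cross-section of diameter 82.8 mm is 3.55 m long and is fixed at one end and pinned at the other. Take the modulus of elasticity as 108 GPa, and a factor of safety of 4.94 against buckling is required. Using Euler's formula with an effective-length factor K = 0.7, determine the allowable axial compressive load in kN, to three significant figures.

P_allow = 80.6 kN

I = πd⁴/64 = π×82.8⁴/64 = 2.307×10^6 mm⁴.
Effective length L_e = KL = 0.7×3.55 m = 2485 mm.
Euler critical load P_cr = π²EI/L_e² = π²×108000×2.307×10^6/2485² = 398300 N.
P_allow = P_cr/n = 398300/4.94 = 80620 N.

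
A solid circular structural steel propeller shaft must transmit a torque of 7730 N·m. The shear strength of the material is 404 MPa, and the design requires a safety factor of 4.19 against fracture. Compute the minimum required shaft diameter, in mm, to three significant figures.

d = 74.2 mm

Allowable shear stress τ_allow = 404/4.19 = 96.42 MPa.
For a solid shaft τ = 16T/(πd³), so d³ = 16T/(π τ_allow) = 16×7730000/(π×96.42) = 408300 mm³.
d = (408300)^(1/3) = 74.19 mm.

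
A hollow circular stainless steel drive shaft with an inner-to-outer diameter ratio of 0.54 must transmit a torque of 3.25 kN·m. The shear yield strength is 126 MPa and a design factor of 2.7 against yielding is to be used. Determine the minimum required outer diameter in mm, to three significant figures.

τ_allow = 126/2.7 = 46.67 MPa.
For a hollow shaft τ = 16T/[πd_o³(1−k⁴)] with k = 0.54, so 1−k⁴ = 0.9150.
d_o³ = 16T/[π τ_allow (1−k⁴)] = 16×3250000/(π×46.67×0.9150) = 387700 mm³.
d_o = 72.91 mm.

d_o = 72.9 mm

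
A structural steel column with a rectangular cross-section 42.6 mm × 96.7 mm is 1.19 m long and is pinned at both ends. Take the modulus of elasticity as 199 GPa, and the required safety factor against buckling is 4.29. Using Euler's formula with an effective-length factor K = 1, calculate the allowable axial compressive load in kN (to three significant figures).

P_allow = 201 kN

Buckling occurs about the weak axis: I_min = h·b³/12 = 96.7×42.6³/12 = 623000 mm⁴ (b = 42.6 mm is the smaller dimension).
Effective length L_e = KL = 1×1.19 m = 1190 mm.
Euler critical load P_cr = π²EI/L_e² = π²×199000×623000/1190² = 864000 N.
P_allow = P_cr/n = 864000/4.29 = 201400 N.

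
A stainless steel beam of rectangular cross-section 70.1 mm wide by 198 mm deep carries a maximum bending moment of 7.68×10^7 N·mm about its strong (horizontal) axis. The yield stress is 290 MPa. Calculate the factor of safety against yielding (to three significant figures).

n = 1.73

Section modulus S = bh²/6 = 70.1×198²/6 = 458000 mm³.
σ = M/S = 7.6800×10^7/458000 = 167.7 MPa.
n = 290/167.7 = 1.730.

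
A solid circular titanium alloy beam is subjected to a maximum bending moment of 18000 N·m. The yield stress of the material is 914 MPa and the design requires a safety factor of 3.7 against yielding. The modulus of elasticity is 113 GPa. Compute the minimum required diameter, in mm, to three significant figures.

d = 90.5 mm

σ_allow = 914/3.7 = 247.0 MPa.
For a solid circular section σ = 32M/(πd³), so d³ = 32M/(π σ_allow) = 32×1.8000×10^7/(π×247.0) = 742200 mm³.
d = 90.54 mm.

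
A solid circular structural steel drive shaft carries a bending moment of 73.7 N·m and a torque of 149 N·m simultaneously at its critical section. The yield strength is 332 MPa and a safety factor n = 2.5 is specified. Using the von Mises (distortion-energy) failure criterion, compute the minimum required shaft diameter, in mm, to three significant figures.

d = 22.5 mm

σ_allow = σ_y/n = 332/2.5 = 132.8 MPa.
For a solid shaft σ_b = 32M/(πd³) and τ = 16T/(πd³), so the von Mises stress is σ' = (16/πd³)·√(4M²+3T²).
√(4M²+3T²) = √(4×(73700)² + 3×(149000)²) = 297200 N·mm.
d³ = 16×297200/(π×132.8) = 11400 mm³.
d = 22.50 mm.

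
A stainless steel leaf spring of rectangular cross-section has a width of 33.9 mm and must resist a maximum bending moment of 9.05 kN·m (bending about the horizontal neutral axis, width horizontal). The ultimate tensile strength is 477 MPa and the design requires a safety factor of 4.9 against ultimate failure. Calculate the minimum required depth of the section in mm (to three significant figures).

σ_allow = 477/4.9 = 97.35 MPa.
For a rectangular section σ = 6M/(bh²), so h² = 6M/(b σ_allow) = 6×9050000/(33.9×97.35) = 16450 mm².
h = 128.3 mm.

h = 128 mm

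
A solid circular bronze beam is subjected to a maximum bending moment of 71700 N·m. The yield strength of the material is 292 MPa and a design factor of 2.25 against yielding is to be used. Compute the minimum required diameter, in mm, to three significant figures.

σ_allow = 292/2.25 = 129.8 MPa.
For a solid circular section σ = 32M/(πd³), so d³ = 32M/(π σ_allow) = 32×7.1700×10^7/(π×129.8) = 5.628×10^6 mm³.
d = 177.9 mm.

d = 178 mm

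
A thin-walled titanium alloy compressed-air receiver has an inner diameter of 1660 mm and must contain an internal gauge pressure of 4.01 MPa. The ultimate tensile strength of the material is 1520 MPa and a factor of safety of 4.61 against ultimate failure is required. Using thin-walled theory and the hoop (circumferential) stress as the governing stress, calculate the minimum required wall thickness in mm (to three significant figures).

t = 10.1 mm

σ_allow = 1520/4.61 = 329.7 MPa.
Hoop stress σ_h = pD/(2t), so t = pD/(2σ_allow) = 4.01×1660/(2×329.7) = 10.09 mm.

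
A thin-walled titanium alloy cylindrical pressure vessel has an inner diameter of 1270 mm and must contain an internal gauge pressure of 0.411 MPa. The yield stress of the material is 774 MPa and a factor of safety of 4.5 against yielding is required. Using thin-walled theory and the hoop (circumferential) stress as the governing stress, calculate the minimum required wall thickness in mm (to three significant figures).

t = 1.52 mm

σ_allow = 774/4.5 = 172.0 MPa.
Hoop stress σ_h = pD/(2t), so t = pD/(2σ_allow) = 0.411×1270/(2×172.0) = 1.517 mm.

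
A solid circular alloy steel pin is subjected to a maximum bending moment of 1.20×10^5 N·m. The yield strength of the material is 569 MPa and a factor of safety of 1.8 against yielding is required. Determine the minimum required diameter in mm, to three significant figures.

d = 157 mm

σ_allow = 569/1.8 = 316.1 MPa.
For a solid circular section σ = 32M/(πd³), so d³ = 32M/(π σ_allow) = 32×1.2000×10^8/(π×316.1) = 3.867×10^6 mm³.
d = 157.0 mm.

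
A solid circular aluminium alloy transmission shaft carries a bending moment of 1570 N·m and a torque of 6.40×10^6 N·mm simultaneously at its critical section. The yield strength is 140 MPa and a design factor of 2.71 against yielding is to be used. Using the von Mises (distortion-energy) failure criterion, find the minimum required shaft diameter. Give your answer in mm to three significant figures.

d = 104 mm

σ_allow = σ_y/n = 140/2.71 = 51.66 MPa.
For a solid shaft σ_b = 32M/(πd³) and τ = 16T/(πd³), so the von Mises stress is σ' = (16/πd³)·√(4M²+3T²).
√(4M²+3T²) = √(4×(1.570×10^6)² + 3×(6.400×10^6)²) = 1.152×10^7 N·mm.
d³ = 16×1.152×10^7/(π×51.66) = 1.136×10^6 mm³.
d = 104.3 mm.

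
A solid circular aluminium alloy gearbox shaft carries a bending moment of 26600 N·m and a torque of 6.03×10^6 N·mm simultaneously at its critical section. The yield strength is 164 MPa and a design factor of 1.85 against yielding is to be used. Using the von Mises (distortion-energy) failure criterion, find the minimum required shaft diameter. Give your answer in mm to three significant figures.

σ_allow = σ_y/n = 164/1.85 = 88.65 MPa.
For a solid shaft σ_b = 32M/(πd³) and τ = 16T/(πd³), so the von Mises stress is σ' = (16/πd³)·√(4M²+3T²).
√(4M²+3T²) = √(4×(2.660×10^7)² + 3×(6.030×10^6)²) = 5.422×10^7 N·mm.
d³ = 16×5.422×10^7/(π×88.65) = 3.115×10^6 mm³.
d = 146.0 mm.

d = 146 mm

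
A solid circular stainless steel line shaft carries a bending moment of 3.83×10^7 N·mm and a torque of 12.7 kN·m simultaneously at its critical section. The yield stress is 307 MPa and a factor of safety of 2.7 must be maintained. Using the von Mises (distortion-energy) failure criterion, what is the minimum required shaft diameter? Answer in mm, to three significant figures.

σ_allow = σ_y/n = 307/2.7 = 113.7 MPa.
For a solid shaft σ_b = 32M/(πd³) and τ = 16T/(πd³), so the von Mises stress is σ' = (16/πd³)·√(4M²+3T²).
√(4M²+3T²) = √(4×(3.830×10^7)² + 3×(1.270×10^7)²) = 7.970×10^7 N·mm.
d³ = 16×7.970×10^7/(π×113.7) = 3.570×10^6 mm³.
d = 152.8 mm.

d = 153 mm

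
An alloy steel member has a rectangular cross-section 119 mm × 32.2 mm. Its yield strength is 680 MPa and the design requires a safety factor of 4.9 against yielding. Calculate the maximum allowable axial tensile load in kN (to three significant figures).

σ_allow = 680/4.9 = 138.8 MPa.
A = 119×32.2 = 3832 mm².
F_allow = σ_allow × A = 138.8×3832 = 531800 N.

F_allow = 532 kN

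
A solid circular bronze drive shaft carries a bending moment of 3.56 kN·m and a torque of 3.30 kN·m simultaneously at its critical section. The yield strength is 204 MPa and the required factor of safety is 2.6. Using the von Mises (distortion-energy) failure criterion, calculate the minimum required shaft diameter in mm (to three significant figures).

d = 84.0 mm

σ_allow = σ_y/n = 204/2.6 = 78.46 MPa.
For a solid shaft σ_b = 32M/(πd³) and τ = 16T/(πd³), so the von Mises stress is σ' = (16/πd³)·√(4M²+3T²).
√(4M²+3T²) = √(4×(3.560×10^6)² + 3×(3.300×10^6)²) = 9.130×10^6 N·mm.
d³ = 16×9.130×10^6/(π×78.46) = 592700 mm³.
d = 84.00 mm.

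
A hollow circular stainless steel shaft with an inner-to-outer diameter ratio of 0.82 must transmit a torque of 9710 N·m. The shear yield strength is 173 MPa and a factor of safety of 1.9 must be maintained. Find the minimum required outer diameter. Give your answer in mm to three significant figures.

τ_allow = 173/1.9 = 91.05 MPa.
For a hollow shaft τ = 16T/[πd_o³(1−k⁴)] with k = 0.82, so 1−k⁴ = 0.5479.
d_o³ = 16T/[π τ_allow (1−k⁴)] = 16×9710000/(π×91.05×0.5479) = 991300 mm³.
d_o = 99.71 mm.

d_o = 99.7 mm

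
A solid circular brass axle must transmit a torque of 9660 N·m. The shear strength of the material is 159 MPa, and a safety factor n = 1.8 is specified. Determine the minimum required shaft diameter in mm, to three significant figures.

d = 82.3 mm

Allowable shear stress τ_allow = 159/1.8 = 88.33 MPa.
For a solid shaft τ = 16T/(πd³), so d³ = 16T/(π τ_allow) = 16×9660000/(π×88.33) = 557000 mm³.
d = (557000)^(1/3) = 82.28 mm.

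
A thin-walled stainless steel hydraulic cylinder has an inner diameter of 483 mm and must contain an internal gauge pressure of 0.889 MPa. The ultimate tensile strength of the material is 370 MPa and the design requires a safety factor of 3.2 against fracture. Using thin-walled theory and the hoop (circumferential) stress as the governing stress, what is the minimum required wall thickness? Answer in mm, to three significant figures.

σ_allow = 370/3.2 = 115.6 MPa.
Hoop stress σ_h = pD/(2t), so t = pD/(2σ_allow) = 0.889×483/(2×115.6) = 1.857 mm.

t = 1.86 mm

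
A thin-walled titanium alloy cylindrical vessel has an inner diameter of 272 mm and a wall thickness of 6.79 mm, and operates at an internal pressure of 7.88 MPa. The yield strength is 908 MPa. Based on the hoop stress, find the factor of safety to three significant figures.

σ_h = pD/(2t) = 7.88×272/(2×6.79) = 157.8 MPa.
n = 908/157.8 = 5.753.

n = 5.75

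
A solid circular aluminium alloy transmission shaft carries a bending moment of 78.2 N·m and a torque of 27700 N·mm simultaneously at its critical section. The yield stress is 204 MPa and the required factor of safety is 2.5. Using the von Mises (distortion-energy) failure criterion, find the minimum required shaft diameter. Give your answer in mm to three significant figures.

d = 21.7 mm

σ_allow = σ_y/n = 204/2.5 = 81.60 MPa.
For a solid shaft σ_b = 32M/(πd³) and τ = 16T/(πd³), so the von Mises stress is σ' = (16/πd³)·√(4M²+3T²).
√(4M²+3T²) = √(4×(78200)² + 3×(27700)²) = 163600 N·mm.
d³ = 16×163600/(π×81.60) = 10210 mm³.
d = 21.69 mm.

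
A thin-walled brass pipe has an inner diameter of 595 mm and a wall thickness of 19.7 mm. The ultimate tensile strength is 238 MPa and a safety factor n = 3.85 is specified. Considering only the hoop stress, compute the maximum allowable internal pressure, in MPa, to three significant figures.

σ_allow = 238/3.85 = 61.82 MPa.
σ_h = pD/(2t) → p_allow = 2σ_allow t/D = 2×61.82×19.7/595 = 4.094 MPa.

p_allow = 4.09 MPa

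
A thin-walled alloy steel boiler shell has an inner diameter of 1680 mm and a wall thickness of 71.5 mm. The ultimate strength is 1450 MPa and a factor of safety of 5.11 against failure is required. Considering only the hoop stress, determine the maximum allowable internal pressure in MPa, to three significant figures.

p_allow = 24.2 MPa

σ_allow = 1450/5.11 = 283.8 MPa.
σ_h = pD/(2t) → p_allow = 2σ_allow t/D = 2×283.8×71.5/1680 = 24.15 MPa.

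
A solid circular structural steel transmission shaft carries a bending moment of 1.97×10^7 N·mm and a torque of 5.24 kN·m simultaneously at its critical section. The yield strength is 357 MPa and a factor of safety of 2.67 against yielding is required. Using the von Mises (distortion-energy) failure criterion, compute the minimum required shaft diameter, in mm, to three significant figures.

σ_allow = σ_y/n = 357/2.67 = 133.7 MPa.
For a solid shaft σ_b = 32M/(πd³) and τ = 16T/(πd³), so the von Mises stress is σ' = (16/πd³)·√(4M²+3T²).
√(4M²+3T²) = √(4×(1.970×10^7)² + 3×(5.240×10^6)²) = 4.043×10^7 N·mm.
d³ = 16×4.043×10^7/(π×133.7) = 1.540×10^6 mm³.
d = 115.5 mm.

d = 115 mm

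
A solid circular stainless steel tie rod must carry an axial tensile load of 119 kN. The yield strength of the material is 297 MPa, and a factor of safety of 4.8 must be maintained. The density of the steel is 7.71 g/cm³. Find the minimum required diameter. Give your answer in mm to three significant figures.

Allowable stress σ_allow = 297/4.8 = 61.88 MPa.
Required area A = F/σ_allow = 119000/61.88 = 1923 mm².
A = πd²/4 → d = √(4A/π) = 49.48 mm.

d = 49.5 mm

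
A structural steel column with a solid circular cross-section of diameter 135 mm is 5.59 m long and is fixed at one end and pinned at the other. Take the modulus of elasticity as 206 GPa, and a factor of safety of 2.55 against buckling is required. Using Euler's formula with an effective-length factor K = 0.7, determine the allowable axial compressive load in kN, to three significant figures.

I = πd⁴/64 = π×135⁴/64 = 1.630×10^7 mm⁴.
Effective length L_e = KL = 0.7×5.59 m = 3913 mm.
Euler critical load P_cr = π²EI/L_e² = π²×206000×1.630×10^7/3913² = 2.165×10^6 N.
P_allow = P_cr/n = 2.165×10^6/2.55 = 849000 N.

P_allow = 849 kN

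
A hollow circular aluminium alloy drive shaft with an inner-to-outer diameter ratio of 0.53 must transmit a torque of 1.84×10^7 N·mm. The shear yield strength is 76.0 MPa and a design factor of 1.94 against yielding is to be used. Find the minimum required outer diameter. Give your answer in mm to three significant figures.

τ_allow = 76.0/1.94 = 39.18 MPa.
For a hollow shaft τ = 16T/[πd_o³(1−k⁴)] with k = 0.53, so 1−k⁴ = 0.9211.
d_o³ = 16T/[π τ_allow (1−k⁴)] = 16×1.8400×10^7/(π×39.18×0.9211) = 2.597×10^6 mm³.
d_o = 137.5 mm.

d_o = 137 mm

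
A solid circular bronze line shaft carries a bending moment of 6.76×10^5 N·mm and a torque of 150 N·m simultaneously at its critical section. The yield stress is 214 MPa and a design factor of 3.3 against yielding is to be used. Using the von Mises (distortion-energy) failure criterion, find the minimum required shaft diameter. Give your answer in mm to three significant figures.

d = 47.6 mm

σ_allow = σ_y/n = 214/3.3 = 64.85 MPa.
For a solid shaft σ_b = 32M/(πd³) and τ = 16T/(πd³), so the von Mises stress is σ' = (16/πd³)·√(4M²+3T²).
√(4M²+3T²) = √(4×(676000)² + 3×(150000)²) = 1.377×10^6 N·mm.
d³ = 16×1.377×10^6/(π×64.85) = 108100 mm³.
d = 47.64 mm.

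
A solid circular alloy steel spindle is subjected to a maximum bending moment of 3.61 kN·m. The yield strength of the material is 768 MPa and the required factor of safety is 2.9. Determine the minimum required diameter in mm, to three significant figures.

d = 51.8 mm

σ_allow = 768/2.9 = 264.8 MPa.
For a solid circular section σ = 32M/(πd³), so d³ = 32M/(π σ_allow) = 32×3610000/(π×264.8) = 138800 mm³.
d = 51.78 mm.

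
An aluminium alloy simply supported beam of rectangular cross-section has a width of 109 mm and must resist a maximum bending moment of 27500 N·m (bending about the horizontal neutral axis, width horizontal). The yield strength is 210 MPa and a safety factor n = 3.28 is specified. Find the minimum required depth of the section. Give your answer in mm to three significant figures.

σ_allow = 210/3.28 = 64.02 MPa.
For a rectangular section σ = 6M/(bh²), so h² = 6M/(b σ_allow) = 6×2.7500×10^7/(109×64.02) = 23640 mm².
h = 153.8 mm.

h = 154 mm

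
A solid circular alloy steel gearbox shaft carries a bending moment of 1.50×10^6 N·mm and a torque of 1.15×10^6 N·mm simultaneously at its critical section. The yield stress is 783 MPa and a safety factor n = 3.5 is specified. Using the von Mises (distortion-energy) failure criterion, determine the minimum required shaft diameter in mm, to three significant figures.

d = 43.4 mm

σ_allow = σ_y/n = 783/3.5 = 223.7 MPa.
For a solid shaft σ_b = 32M/(πd³) and τ = 16T/(πd³), so the von Mises stress is σ' = (16/πd³)·√(4M²+3T²).
√(4M²+3T²) = √(4×(1.500×10^6)² + 3×(1.150×10^6)²) = 3.601×10^6 N·mm.
d³ = 16×3.601×10^6/(π×223.7) = 81980 mm³.
d = 43.44 mm.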